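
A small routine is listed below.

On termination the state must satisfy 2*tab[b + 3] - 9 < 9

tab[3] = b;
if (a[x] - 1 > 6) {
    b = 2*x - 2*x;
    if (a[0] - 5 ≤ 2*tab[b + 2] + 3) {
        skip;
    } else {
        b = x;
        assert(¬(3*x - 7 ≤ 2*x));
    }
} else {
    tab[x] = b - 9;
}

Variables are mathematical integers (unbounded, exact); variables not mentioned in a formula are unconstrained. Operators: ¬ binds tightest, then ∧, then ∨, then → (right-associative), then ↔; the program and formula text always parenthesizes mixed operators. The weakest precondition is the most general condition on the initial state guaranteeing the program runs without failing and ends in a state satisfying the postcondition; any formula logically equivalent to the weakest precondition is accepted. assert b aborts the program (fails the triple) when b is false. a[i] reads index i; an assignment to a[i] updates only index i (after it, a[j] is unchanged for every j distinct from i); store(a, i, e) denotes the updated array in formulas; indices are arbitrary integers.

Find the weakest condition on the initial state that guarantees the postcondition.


Working backward. After the program, the postcondition 2*tab[b + 3] - 9 < 9 must hold; in canonical form it is 2*tab[b + 3] < 18.
Then branch requires (a[0] ≤ 2*tab[2] + 8 → 2*tab[3] < 18) ∧ ((¬(a[0] ≤ 2*tab[2] + 8)) → ((¬(x ≤ 7)) ∧ 2*tab[x + 3] < 18)); else branch requires 2*store(tab, x, b - 9)[b + 3] < 18.
Before the if: (a[x] > 7 → ((a[0] ≤ 2*tab[2] + 8 → 2*tab[3] < 18) ∧ ((¬(a[0] ≤ 2*tab[2] + 8)) → ((¬(x ≤ 7)) ∧ 2*tab[x + 3] < 18)))) ∧ ((¬(a[x] > 7)) → 2*store(tab, x, b - 9)[b + 3] < 18)
Before tab[3] := b: (a[x] > 7 → ((a[0] ≤ 2*tab[2] + 8 → 2*b < 18) ∧ ((¬(a[0] ≤ 2*tab[2] + 8)) → ((¬(x ≤ 7)) ∧ 2*store(tab, 3, b)[x + 3] < 18)))) ∧ ((¬(a[x] > 7)) → 2*store(store(tab, 3, b), x, b - 9)[b + 3] < 18)
Answer: WP = (a[x] > 7 → ((a[0] ≤ 2*tab[2] + 8 → 2*b < 18) ∧ ((¬(a[0] ≤ 2*tab[2] + 8)) → ((¬(x ≤ 7)) ∧ 2*store(tab, 3, b)[x + 3] < 18)))) ∧ ((¬(a[x] > 7)) → 2*store(store(tab, 3, b), x, b - 9)[b + 3] < 18)


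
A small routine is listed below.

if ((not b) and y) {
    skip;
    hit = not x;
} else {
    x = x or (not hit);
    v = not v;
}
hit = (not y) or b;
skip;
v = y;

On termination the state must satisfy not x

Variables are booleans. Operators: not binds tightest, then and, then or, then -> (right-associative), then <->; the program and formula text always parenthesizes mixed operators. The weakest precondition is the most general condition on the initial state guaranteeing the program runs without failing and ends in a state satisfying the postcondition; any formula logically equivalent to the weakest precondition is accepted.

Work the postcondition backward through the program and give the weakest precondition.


Working backward. After the program, not x must hold.
Before v := y: not x
Before skip: not x
Before hit := (not y) or b: not x
Then branch requires not x; else branch requires not (x or (not hit)).
Before the if: (((not b) and y) -> (not x)) and ((not ((not b) and y)) -> (not (x or (not hit))))
Answer: WP = (((not b) and y) -> (not x)) and ((not ((not b) and y)) -> (not (x or (not hit))))


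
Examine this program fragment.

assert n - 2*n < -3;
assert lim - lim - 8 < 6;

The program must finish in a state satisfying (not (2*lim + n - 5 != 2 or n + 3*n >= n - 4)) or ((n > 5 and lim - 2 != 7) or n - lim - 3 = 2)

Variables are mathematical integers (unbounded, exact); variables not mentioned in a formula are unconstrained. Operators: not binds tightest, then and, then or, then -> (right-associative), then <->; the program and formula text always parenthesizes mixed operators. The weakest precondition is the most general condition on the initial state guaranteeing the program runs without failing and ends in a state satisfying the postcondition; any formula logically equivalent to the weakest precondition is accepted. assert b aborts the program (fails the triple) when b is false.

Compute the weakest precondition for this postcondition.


Working backward. After the program, the postcondition (not (2*lim + n - 5 != 2 or n + 3*n >= n - 4)) or ((n > 5 and lim - 2 != 7) or n - lim - 3 = 2) must hold; in canonical form it is (not (2*lim + n != 7 or 3*n >= -4)) or (n > 5 and lim != 9) or n = lim + 5.
Before assert lim - lim - 8 < 6: (not (2*lim + n != 7 or 3*n >= -4)) or (n > 5 and lim != 9) or n = lim + 5
Before assert n - 2*n < -3: n > 3 and ((not (2*lim + n != 7 or 3*n >= -4)) or (n > 5 and lim != 9) or n = lim + 5)
Answer: WP = n > 3 and ((not (2*lim + n != 7 or 3*n >= -4)) or (n > 5 and lim != 9) or n = lim + 5)


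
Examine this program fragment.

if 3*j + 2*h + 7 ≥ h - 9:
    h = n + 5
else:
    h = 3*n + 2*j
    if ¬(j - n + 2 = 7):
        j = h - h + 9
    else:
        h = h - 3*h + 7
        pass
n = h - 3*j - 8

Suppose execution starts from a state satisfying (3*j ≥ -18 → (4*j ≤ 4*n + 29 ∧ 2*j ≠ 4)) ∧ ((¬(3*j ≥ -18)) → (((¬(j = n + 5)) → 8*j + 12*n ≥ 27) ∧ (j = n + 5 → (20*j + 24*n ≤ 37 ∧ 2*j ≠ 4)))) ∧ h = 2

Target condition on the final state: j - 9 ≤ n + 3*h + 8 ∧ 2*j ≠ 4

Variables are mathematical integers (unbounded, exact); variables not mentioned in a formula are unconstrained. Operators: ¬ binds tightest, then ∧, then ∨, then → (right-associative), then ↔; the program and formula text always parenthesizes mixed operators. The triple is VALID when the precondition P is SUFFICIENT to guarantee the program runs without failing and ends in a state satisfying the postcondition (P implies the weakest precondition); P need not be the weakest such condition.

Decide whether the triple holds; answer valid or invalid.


Working backward. After the program, the postcondition j - 9 ≤ n + 3*h + 8 ∧ 2*j ≠ 4 must hold; in canonical form it is j ≤ 3*h + n + 17 ∧ 2*j ≠ 4.
Before n := h - 3*j - 8: 4*j ≤ 4*h + 9 ∧ 2*j ≠ 4
Then branch requires 4*j ≤ 4*n + 29 ∧ 2*j ≠ 4; else branch requires ((¬(j = n + 5)) → 8*j + 12*n ≥ 27) ∧ (j = n + 5 → (20*j + 24*n ≤ 37 ∧ 2*j ≠ 4)).
Before the if: (h + 3*j ≥ -16 → (4*j ≤ 4*n + 29 ∧ 2*j ≠ 4)) ∧ ((¬(h + 3*j ≥ -16)) → (((¬(j = n + 5)) → 8*j + 12*n ≥ 27) ∧ (j = n + 5 → (20*j + 24*n ≤ 37 ∧ 2*j ≠ 4))))
The weakest precondition is (h + 3*j ≥ -16 → (4*j ≤ 4*n + 29 ∧ 2*j ≠ 4)) ∧ ((¬(h + 3*j ≥ -16)) → (((¬(j = n + 5)) → 8*j + 12*n ≥ 27) ∧ (j = n + 5 → (20*j + 24*n ≤ 37 ∧ 2*j ≠ 4)))).
Check whether (3*j ≥ -18 → (4*j ≤ 4*n + 29 ∧ 2*j ≠ 4)) ∧ ((¬(3*j ≥ -18)) → (((¬(j = n + 5)) → 8*j + 12*n ≥ 27) ∧ (j = n + 5 → (20*j + 24*n ≤ 37 ∧ 2*j ≠ 4)))) ∧ h = 2 implies it.
Every state satisfying the precondition satisfies the weakest precondition: the implication holds.
Answer: valid


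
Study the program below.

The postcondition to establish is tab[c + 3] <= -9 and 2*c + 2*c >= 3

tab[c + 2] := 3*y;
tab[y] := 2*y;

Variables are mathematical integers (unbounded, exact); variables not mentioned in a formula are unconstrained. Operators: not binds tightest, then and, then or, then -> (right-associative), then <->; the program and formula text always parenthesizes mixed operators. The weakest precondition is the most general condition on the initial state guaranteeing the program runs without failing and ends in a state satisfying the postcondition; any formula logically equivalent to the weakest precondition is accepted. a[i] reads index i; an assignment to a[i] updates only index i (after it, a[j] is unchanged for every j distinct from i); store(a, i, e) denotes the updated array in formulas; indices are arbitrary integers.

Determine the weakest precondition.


Working backward. After the program, the postcondition tab[c + 3] <= -9 and 2*c + 2*c >= 3 must hold; in canonical form it is tab[c + 3] <= -9 and 4*c >= 3.
Before tab[y] := 2*y: store(tab, y, 2*y)[c + 3] <= -9 and 4*c >= 3
Before tab[c + 2] := 3*y: store(store(tab, c + 2, 3*y), y, 2*y)[c + 3] <= -9 and 4*c >= 3
Answer: WP = store(store(tab, c + 2, 3*y), y, 2*y)[c + 3] <= -9 and 4*c >= 3


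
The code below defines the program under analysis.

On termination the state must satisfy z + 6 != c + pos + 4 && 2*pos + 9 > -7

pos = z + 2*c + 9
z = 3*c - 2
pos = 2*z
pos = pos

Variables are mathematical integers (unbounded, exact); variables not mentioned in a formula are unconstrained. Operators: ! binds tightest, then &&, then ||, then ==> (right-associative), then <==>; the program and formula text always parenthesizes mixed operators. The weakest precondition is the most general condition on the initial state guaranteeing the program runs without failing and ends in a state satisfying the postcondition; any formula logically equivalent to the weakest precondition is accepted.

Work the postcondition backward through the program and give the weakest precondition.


Working backward. After the program, the postcondition z + 6 != c + pos + 4 && 2*pos + 9 > -7 must hold; in canonical form it is z != c + pos - 2 && 2*pos > -16.
Before pos := pos: z != c + pos - 2 && 2*pos > -16
Before pos := 2*z: c + z != 2 && 4*z > -16
Before z := 3*c - 2: 4*c != 4 && 12*c > -8
Before pos := z + 2*c + 9: 4*c != 4 && 12*c > -8
Answer: WP = 4*c != 4 && 12*c > -8


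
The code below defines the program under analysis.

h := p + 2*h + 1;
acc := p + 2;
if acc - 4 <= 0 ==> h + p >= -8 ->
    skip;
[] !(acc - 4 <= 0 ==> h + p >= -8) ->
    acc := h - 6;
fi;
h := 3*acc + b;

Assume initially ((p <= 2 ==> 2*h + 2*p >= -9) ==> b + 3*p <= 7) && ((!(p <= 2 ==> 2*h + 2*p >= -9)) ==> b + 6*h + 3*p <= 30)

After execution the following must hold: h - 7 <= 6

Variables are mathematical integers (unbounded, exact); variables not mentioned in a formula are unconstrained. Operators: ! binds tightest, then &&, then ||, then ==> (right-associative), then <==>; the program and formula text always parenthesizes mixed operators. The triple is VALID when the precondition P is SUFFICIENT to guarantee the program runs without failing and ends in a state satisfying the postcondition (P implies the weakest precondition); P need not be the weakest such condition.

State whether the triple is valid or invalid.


Working backward. After the program, the postcondition h - 7 <= 6 must hold; in canonical form it is h <= 13.
Before h := 3*acc + b: 3*acc + b <= 13
Then branch requires 3*acc + b <= 13; else branch requires b + 3*h <= 31.
Before the if: ((acc <= 4 ==> h + p >= -8) ==> 3*acc + b <= 13) && ((!(acc <= 4 ==> h + p >= -8)) ==> b + 3*h <= 31)
Before acc := p + 2: ((p <= 2 ==> h + p >= -8) ==> b + 3*p <= 7) && ((!(p <= 2 ==> h + p >= -8)) ==> b + 3*h <= 31)
Before h := p + 2*h + 1: ((p <= 2 ==> 2*h + 2*p >= -9) ==> b + 3*p <= 7) && ((!(p <= 2 ==> 2*h + 2*p >= -9)) ==> b + 6*h + 3*p <= 28)
The weakest precondition is ((p <= 2 ==> 2*h + 2*p >= -9) ==> b + 3*p <= 7) && ((!(p <= 2 ==> 2*h + 2*p >= -9)) ==> b + 6*h + 3*p <= 28).
Check whether ((p <= 2 ==> 2*h + 2*p >= -9) ==> b + 3*p <= 7) && ((!(p <= 2 ==> 2*h + 2*p >= -9)) ==> b + 6*h + 3*p <= 30) implies it.
Countermodel: at the initial state b = 59, h = -5, p = 0, the precondition holds but the weakest precondition fails.
Answer: invalid


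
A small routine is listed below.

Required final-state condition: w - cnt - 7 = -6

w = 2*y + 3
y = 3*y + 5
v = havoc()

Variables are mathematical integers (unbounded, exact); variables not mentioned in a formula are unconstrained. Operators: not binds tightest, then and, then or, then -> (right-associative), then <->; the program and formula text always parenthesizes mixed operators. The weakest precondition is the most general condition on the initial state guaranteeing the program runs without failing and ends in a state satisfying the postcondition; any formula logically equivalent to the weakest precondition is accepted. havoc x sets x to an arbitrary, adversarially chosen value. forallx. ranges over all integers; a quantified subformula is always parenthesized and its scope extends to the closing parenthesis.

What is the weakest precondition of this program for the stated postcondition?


Working backward. After the program, the postcondition w - cnt - 7 = -6 must hold; in canonical form it is w = cnt + 1.
Before havoc v: w = cnt + 1
Before y := 3*y + 5: w = cnt + 1
Before w := 2*y + 3: 2*y = cnt - 2
Answer: WP = 2*y = cnt - 2


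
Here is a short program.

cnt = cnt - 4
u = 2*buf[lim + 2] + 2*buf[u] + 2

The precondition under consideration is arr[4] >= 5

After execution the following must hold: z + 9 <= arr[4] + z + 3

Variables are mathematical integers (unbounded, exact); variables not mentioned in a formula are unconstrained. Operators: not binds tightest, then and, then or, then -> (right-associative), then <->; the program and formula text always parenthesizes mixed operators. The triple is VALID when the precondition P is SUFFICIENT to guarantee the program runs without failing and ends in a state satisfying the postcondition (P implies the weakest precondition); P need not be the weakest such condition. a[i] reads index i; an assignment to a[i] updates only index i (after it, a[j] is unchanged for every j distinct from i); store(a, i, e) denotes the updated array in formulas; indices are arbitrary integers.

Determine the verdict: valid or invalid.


Working backward. After the program, the postcondition z + 9 <= arr[4] + z + 3 must hold; in canonical form it is arr[4] >= 6.
Before u := 2*buf[lim + 2] + 2*buf[u] + 2: arr[4] >= 6
Before cnt := cnt - 4: arr[4] >= 6
The weakest precondition is arr[4] >= 6.
Check whether arr[4] >= 5 implies it.
Countermodel: at the initial state arr = {[4] = 5, elsewhere 5}, the precondition holds but the weakest precondition fails.
Answer: invalid


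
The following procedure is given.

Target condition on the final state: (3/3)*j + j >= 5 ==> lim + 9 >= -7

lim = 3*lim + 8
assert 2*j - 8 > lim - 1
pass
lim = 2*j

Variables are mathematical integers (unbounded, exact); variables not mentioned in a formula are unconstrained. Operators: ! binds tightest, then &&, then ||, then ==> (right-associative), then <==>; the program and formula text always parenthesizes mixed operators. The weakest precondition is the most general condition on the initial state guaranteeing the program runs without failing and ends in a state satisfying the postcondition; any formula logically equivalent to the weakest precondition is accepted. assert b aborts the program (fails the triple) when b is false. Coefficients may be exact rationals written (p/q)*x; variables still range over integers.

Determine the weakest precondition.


Working backward. After the program, the postcondition (3/3)*j + j >= 5 ==> lim + 9 >= -7 must hold; in canonical form it is 2*j >= 5 ==> lim >= -16.
Before lim := 2*j: 2*j >= 5 ==> 2*j >= -16
Before skip: 2*j >= 5 ==> 2*j >= -16
Before assert 2*j - 8 > lim - 1: 2*j > lim + 7 && (2*j >= 5 ==> 2*j >= -16)
Before lim := 3*lim + 8: 2*j > 3*lim + 15 && (2*j >= 5 ==> 2*j >= -16)
Answer: WP = 2*j > 3*lim + 15 && (2*j >= 5 ==> 2*j >= -16)


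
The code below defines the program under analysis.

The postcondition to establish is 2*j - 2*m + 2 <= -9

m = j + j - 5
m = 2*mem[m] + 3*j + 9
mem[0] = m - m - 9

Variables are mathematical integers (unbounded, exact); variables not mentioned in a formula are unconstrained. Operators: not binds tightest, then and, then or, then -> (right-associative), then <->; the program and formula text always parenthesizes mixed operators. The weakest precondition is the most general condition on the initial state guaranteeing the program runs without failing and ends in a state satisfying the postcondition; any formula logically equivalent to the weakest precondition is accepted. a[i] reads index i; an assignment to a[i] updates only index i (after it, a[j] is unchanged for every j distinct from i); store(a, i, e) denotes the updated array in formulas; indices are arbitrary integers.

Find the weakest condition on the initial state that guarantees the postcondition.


Working backward. After the program, the postcondition 2*j - 2*m + 2 <= -9 must hold; in canonical form it is 2*j <= 2*m - 11.
Before mem[0] := m - m - 9: 2*j <= 2*m - 11
Before m := 2*mem[m] + 3*j + 9: 4*mem[m] + 4*j >= -7
Before m := j + j - 5: 4*mem[2*j - 5] + 4*j >= -7
Answer: WP = 4*mem[2*j - 5] + 4*j >= -7


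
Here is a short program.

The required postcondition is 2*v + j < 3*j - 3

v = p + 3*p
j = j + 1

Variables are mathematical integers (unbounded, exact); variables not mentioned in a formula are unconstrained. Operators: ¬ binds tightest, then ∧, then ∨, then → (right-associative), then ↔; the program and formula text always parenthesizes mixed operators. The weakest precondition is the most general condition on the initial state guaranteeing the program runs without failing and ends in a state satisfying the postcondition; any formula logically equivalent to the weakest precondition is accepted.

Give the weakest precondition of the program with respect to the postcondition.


Working backward. After the program, the postcondition 2*v + j < 3*j - 3 must hold; in canonical form it is 2*v < 2*j - 3.
Before j := j + 1: 2*v < 2*j - 1
Before v := p + 3*p: 8*p < 2*j - 1
Answer: WP = 8*p < 2*j - 1


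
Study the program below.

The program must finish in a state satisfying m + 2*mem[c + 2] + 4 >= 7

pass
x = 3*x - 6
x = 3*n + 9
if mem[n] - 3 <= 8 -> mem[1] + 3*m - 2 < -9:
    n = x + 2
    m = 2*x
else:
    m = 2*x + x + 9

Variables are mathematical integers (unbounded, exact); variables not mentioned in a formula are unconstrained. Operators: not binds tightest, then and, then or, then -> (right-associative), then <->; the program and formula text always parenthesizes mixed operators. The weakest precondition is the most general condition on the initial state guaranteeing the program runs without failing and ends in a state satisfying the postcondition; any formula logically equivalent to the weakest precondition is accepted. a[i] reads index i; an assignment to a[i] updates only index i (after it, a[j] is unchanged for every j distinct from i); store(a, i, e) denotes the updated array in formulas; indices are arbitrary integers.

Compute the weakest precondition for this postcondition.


Working backward. After the program, the postcondition m + 2*mem[c + 2] + 4 >= 7 must hold; in canonical form it is 2*mem[c + 2] + m >= 3.
Then branch requires 2*mem[c + 2] + 2*x >= 3; else branch requires 2*mem[c + 2] + 3*x >= -6.
Before the if: ((mem[n] <= 11 -> mem[1] + 3*m < -7) -> 2*mem[c + 2] + 2*x >= 3) and ((not (mem[n] <= 11 -> mem[1] + 3*m < -7)) -> 2*mem[c + 2] + 3*x >= -6)
Before x := 3*n + 9: ((mem[n] <= 11 -> mem[1] + 3*m < -7) -> 2*mem[c + 2] + 6*n >= -15) and ((not (mem[n] <= 11 -> mem[1] + 3*m < -7)) -> 2*mem[c + 2] + 9*n >= -33)
Before x := 3*x - 6: ((mem[n] <= 11 -> mem[1] + 3*m < -7) -> 2*mem[c + 2] + 6*n >= -15) and ((not (mem[n] <= 11 -> mem[1] + 3*m < -7)) -> 2*mem[c + 2] + 9*n >= -33)
Before skip: ((mem[n] <= 11 -> mem[1] + 3*m < -7) -> 2*mem[c + 2] + 6*n >= -15) and ((not (mem[n] <= 11 -> mem[1] + 3*m < -7)) -> 2*mem[c + 2] + 9*n >= -33)
Answer: WP = ((mem[n] <= 11 -> mem[1] + 3*m < -7) -> 2*mem[c + 2] + 6*n >= -15) and ((not (mem[n] <= 11 -> mem[1] + 3*m < -7)) -> 2*mem[c + 2] + 9*n >= -33)


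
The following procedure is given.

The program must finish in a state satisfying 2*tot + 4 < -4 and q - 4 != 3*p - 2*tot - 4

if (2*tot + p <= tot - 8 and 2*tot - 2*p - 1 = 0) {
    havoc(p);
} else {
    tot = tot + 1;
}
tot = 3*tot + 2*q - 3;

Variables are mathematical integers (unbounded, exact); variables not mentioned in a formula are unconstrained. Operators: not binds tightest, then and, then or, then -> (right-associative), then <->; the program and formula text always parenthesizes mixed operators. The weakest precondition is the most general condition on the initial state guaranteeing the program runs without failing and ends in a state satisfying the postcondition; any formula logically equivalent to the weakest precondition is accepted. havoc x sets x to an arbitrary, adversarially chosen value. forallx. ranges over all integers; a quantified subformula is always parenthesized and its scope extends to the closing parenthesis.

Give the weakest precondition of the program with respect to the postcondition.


Working backward. After the program, the postcondition 2*tot + 4 < -4 and q - 4 != 3*p - 2*tot - 4 must hold; in canonical form it is 2*tot < -8 and q + 2*tot != 3*p.
Before tot := 3*tot + 2*q - 3: 4*q + 6*tot < -2 and 5*q + 6*tot != 3*p + 6
Then branch requires forall p_1. (4*q + 6*tot < -2 and 5*q + 6*tot != 3*p_1 + 6); else branch requires 4*q + 6*tot < -8 and 5*q + 6*tot != 3*p.
Before the if: ((p + tot <= -8 and 2*tot = 2*p + 1) -> (forall p_1. (4*q + 6*tot < -2 and 5*q + 6*tot != 3*p_1 + 6))) and ((not (p + tot <= -8 and 2*tot = 2*p + 1)) -> (4*q + 6*tot < -8 and 5*q + 6*tot != 3*p))
Answer: WP = ((p + tot <= -8 and 2*tot = 2*p + 1) -> (forall p_1. (4*q + 6*tot < -2 and 5*q + 6*tot != 3*p_1 + 6))) and ((not (p + tot <= -8 and 2*tot = 2*p + 1)) -> (4*q + 6*tot < -8 and 5*q + 6*tot != 3*p))


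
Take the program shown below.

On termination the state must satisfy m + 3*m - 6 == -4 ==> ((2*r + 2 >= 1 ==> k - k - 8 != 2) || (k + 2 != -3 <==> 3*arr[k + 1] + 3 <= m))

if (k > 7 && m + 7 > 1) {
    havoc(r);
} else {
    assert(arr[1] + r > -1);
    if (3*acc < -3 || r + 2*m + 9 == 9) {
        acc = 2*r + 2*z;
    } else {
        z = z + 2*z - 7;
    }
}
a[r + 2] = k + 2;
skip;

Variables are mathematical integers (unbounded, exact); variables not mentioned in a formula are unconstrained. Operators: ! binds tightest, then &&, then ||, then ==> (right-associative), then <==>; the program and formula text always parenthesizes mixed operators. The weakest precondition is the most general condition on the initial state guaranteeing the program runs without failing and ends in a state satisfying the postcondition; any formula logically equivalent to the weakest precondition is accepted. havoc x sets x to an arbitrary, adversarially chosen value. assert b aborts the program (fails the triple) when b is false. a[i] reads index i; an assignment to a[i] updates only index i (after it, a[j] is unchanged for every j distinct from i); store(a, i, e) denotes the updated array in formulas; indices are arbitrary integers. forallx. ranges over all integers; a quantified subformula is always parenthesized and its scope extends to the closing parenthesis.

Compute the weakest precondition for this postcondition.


Working backward. After the program, the postcondition m + 3*m - 6 == -4 ==> ((2*r + 2 >= 1 ==> k - k - 8 != 2) || (k + 2 != -3 <==> 3*arr[k + 1] + 3 <= m)) must hold; in canonical form it is true.
Before skip: true
Before a[r + 2] := k + 2: true
Then branch requires true; else branch requires arr[1] + r > -1.
Before the if: (!(k > 7 && m > -6)) ==> arr[1] + r > -1
Answer: WP = (!(k > 7 && m > -6)) ==> arr[1] + r > -1


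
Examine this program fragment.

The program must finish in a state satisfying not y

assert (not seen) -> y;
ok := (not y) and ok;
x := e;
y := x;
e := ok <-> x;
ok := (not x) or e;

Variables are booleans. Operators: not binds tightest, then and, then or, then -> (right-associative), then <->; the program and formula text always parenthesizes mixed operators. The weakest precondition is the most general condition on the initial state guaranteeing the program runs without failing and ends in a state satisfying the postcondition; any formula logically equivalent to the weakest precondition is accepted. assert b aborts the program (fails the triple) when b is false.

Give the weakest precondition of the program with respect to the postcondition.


Working backward. After the program, not y must hold.
Before ok := (not x) or e: not y
Before e := ok <-> x: not y
Before y := x: not x
Before x := e: not e
Before ok := (not y) and ok: not e
Before assert (not seen) -> y: ((not seen) -> y) and (not e)
Answer: WP = ((not seen) -> y) and (not e)


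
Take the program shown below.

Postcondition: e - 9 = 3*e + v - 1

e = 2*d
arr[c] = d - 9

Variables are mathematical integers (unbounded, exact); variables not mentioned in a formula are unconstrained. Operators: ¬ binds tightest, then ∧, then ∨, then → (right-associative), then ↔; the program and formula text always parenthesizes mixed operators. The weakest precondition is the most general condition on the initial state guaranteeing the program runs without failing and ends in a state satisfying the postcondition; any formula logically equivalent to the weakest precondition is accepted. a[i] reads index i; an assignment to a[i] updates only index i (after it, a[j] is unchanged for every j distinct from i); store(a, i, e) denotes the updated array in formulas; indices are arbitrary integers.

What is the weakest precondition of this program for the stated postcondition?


Working backward. After the program, the postcondition e - 9 = 3*e + v - 1 must hold; in canonical form it is 2*e + v = -8.
Before arr[c] := d - 9: 2*e + v = -8
Before e := 2*d: 4*d + v = -8
Answer: WP = 4*d + v = -8


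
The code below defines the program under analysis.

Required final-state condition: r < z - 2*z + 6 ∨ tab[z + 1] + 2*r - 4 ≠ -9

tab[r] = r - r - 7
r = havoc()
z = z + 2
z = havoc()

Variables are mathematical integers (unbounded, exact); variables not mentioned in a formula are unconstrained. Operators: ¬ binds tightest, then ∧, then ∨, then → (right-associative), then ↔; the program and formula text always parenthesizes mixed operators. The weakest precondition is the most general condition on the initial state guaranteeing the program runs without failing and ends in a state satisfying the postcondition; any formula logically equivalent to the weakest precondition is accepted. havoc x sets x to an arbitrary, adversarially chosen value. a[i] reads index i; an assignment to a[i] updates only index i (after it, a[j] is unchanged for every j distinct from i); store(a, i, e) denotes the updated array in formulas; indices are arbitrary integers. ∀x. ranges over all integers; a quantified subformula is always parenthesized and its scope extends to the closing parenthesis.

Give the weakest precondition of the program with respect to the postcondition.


Working backward. After the program, the postcondition r < z - 2*z + 6 ∨ tab[z + 1] + 2*r - 4 ≠ -9 must hold; in canonical form it is r + z < 6 ∨ tab[z + 1] + 2*r ≠ -5.
Before havoc z: ∀z_1. (r + z_1 < 6 ∨ tab[z_1 + 1] + 2*r ≠ -5)
Before z := z + 2: ∀z_1. (r + z_1 < 6 ∨ tab[z_1 + 1] + 2*r ≠ -5)
Before havoc r: ∀r_1. (∀z_1. (r_1 + z_1 < 6 ∨ tab[z_1 + 1] + 2*r_1 ≠ -5))
Before tab[r] := r - r - 7: ∀r_1. (∀z_1. (r_1 + z_1 < 6 ∨ store(tab, r, -7)[z_1 + 1] + 2*r_1 ≠ -5))
Answer: WP = ∀r_1. (∀z_1. (r_1 + z_1 < 6 ∨ store(tab, r, -7)[z_1 + 1] + 2*r_1 ≠ -5))


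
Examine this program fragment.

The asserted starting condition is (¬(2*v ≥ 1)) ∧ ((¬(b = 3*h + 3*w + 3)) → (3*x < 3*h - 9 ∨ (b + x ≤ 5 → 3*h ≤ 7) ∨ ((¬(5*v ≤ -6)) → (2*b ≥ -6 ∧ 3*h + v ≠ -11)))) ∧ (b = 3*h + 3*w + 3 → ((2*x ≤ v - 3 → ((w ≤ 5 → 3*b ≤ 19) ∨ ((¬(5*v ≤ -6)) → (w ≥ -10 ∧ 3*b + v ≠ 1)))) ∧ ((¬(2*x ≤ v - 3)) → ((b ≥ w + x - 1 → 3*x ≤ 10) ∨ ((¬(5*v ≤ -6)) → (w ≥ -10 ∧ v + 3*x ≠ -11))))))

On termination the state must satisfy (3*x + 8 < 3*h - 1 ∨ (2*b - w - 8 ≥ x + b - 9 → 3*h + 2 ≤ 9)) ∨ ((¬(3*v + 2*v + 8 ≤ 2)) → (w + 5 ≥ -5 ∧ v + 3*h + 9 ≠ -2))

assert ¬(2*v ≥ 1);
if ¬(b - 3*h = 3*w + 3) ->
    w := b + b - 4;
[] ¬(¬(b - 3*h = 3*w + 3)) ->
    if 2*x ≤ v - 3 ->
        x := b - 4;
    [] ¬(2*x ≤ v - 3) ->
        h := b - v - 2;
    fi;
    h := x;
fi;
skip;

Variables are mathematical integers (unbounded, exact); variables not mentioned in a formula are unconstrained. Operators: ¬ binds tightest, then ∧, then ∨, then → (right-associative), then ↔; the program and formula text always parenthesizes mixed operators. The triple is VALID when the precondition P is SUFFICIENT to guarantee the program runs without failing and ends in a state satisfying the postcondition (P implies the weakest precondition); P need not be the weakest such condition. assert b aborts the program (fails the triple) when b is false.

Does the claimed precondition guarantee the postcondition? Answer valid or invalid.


Working backward. After the program, the postcondition (3*x + 8 < 3*h - 1 ∨ (2*b - w - 8 ≥ x + b - 9 → 3*h + 2 ≤ 9)) ∨ ((¬(3*v + 2*v + 8 ≤ 2)) → (w + 5 ≥ -5 ∧ v + 3*h + 9 ≠ -2)) must hold; in canonical form it is 3*x < 3*h - 9 ∨ (b ≥ w + x - 1 → 3*h ≤ 7) ∨ ((¬(5*v ≤ -6)) → (w ≥ -10 ∧ 3*h + v ≠ -11)).
Before skip: 3*x < 3*h - 9 ∨ (b ≥ w + x - 1 → 3*h ≤ 7) ∨ ((¬(5*v ≤ -6)) → (w ≥ -10 ∧ 3*h + v ≠ -11))
Then branch requires 3*x < 3*h - 9 ∨ (b + x ≤ 5 → 3*h ≤ 7) ∨ ((¬(5*v ≤ -6)) → (2*b ≥ -6 ∧ 3*h + v ≠ -11)); else branch requires (2*x ≤ v - 3 → ((w ≤ 5 → 3*b ≤ 19) ∨ ((¬(5*v ≤ -6)) → (w ≥ -10 ∧ 3*b + v ≠ 1)))) ∧ ((¬(2*x ≤ v - 3)) → ((b ≥ w + x - 1 → 3*x ≤ 7) ∨ ((¬(5*v ≤ -6)) → (w ≥ -10 ∧ v + 3*x ≠ -11)))).
Before the if: ((¬(b = 3*h + 3*w + 3)) → (3*x < 3*h - 9 ∨ (b + x ≤ 5 → 3*h ≤ 7) ∨ ((¬(5*v ≤ -6)) → (2*b ≥ -6 ∧ 3*h + v ≠ -11)))) ∧ (b = 3*h + 3*w + 3 → ((2*x ≤ v - 3 → ((w ≤ 5 → 3*b ≤ 19) ∨ ((¬(5*v ≤ -6)) → (w ≥ -10 ∧ 3*b + v ≠ 1)))) ∧ ((¬(2*x ≤ v - 3)) → ((b ≥ w + x - 1 → 3*x ≤ 7) ∨ ((¬(5*v ≤ -6)) → (w ≥ -10 ∧ v + 3*x ≠ -11))))))
Before assert ¬(2*v ≥ 1): (¬(2*v ≥ 1)) ∧ ((¬(b = 3*h + 3*w + 3)) → (3*x < 3*h - 9 ∨ (b + x ≤ 5 → 3*h ≤ 7) ∨ ((¬(5*v ≤ -6)) → (2*b ≥ -6 ∧ 3*h + v ≠ -11)))) ∧ (b = 3*h + 3*w + 3 → ((2*x ≤ v - 3 → ((w ≤ 5 → 3*b ≤ 19) ∨ ((¬(5*v ≤ -6)) → (w ≥ -10 ∧ 3*b + v ≠ 1)))) ∧ ((¬(2*x ≤ v - 3)) → ((b ≥ w + x - 1 → 3*x ≤ 7) ∨ ((¬(5*v ≤ -6)) → (w ≥ -10 ∧ v + 3*x ≠ -11))))))
The weakest precondition is (¬(2*v ≥ 1)) ∧ ((¬(b = 3*h + 3*w + 3)) → (3*x < 3*h - 9 ∨ (b + x ≤ 5 → 3*h ≤ 7) ∨ ((¬(5*v ≤ -6)) → (2*b ≥ -6 ∧ 3*h + v ≠ -11)))) ∧ (b = 3*h + 3*w + 3 → ((2*x ≤ v - 3 → ((w ≤ 5 → 3*b ≤ 19) ∨ ((¬(5*v ≤ -6)) → (w ≥ -10 ∧ 3*b + v ≠ 1)))) ∧ ((¬(2*x ≤ v - 3)) → ((b ≥ w + x - 1 → 3*x ≤ 7) ∨ ((¬(5*v ≤ -6)) → (w ≥ -10 ∧ v + 3*x ≠ -11)))))).
Check whether (¬(2*v ≥ 1)) ∧ ((¬(b = 3*h + 3*w + 3)) → (3*x < 3*h - 9 ∨ (b + x ≤ 5 → 3*h ≤ 7) ∨ ((¬(5*v ≤ -6)) → (2*b ≥ -6 ∧ 3*h + v ≠ -11)))) ∧ (b = 3*h + 3*w + 3 → ((2*x ≤ v - 3 → ((w ≤ 5 → 3*b ≤ 19) ∨ ((¬(5*v ≤ -6)) → (w ≥ -10 ∧ 3*b + v ≠ 1)))) ∧ ((¬(2*x ≤ v - 3)) → ((b ≥ w + x - 1 → 3*x ≤ 10) ∨ ((¬(5*v ≤ -6)) → (w ≥ -10 ∧ v + 3*x ≠ -11)))))) implies it.
Countermodel: at the initial state b = -9, h = 7, v = 0, w = -11, x = 3, the precondition holds but the weakest precondition fails.
Answer: invalid


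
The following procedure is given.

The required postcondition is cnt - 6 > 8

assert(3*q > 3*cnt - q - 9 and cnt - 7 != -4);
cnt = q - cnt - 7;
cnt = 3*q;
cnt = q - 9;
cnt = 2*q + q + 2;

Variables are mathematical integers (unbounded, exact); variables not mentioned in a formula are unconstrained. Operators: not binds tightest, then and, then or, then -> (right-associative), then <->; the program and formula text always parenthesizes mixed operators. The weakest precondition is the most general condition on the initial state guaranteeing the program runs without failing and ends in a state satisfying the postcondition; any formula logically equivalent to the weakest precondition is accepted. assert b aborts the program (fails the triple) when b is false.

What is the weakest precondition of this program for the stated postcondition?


Working backward. After the program, the postcondition cnt - 6 > 8 must hold; in canonical form it is cnt > 14.
Before cnt := 2*q + q + 2: 3*q > 12
Before cnt := q - 9: 3*q > 12
Before cnt := 3*q: 3*q > 12
Before cnt := q - cnt - 7: 3*q > 12
Before assert 3*q > 3*cnt - q - 9 and cnt - 7 != -4: 4*q > 3*cnt - 9 and cnt != 3 and 3*q > 12
Answer: WP = 4*q > 3*cnt - 9 and cnt != 3 and 3*q > 12


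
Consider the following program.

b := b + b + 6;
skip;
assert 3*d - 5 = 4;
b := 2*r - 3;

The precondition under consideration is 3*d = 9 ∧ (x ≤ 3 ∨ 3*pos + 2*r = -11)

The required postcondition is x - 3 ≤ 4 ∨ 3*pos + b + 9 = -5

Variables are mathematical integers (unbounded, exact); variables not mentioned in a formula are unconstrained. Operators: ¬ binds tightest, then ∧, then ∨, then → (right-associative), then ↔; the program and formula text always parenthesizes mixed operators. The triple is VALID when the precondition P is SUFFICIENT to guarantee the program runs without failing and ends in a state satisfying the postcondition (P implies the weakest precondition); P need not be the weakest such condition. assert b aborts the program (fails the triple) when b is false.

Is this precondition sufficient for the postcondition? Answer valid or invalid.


Working backward. After the program, the postcondition x - 3 ≤ 4 ∨ 3*pos + b + 9 = -5 must hold; in canonical form it is x ≤ 7 ∨ b + 3*pos = -14.
Before b := 2*r - 3: x ≤ 7 ∨ 3*pos + 2*r = -11
Before assert 3*d - 5 = 4: 3*d = 9 ∧ (x ≤ 7 ∨ 3*pos + 2*r = -11)
Before skip: 3*d = 9 ∧ (x ≤ 7 ∨ 3*pos + 2*r = -11)
Before b := b + b + 6: 3*d = 9 ∧ (x ≤ 7 ∨ 3*pos + 2*r = -11)
The weakest precondition is 3*d = 9 ∧ (x ≤ 7 ∨ 3*pos + 2*r = -11).
Check whether 3*d = 9 ∧ (x ≤ 3 ∨ 3*pos + 2*r = -11) implies it.
Every state satisfying the precondition satisfies the weakest precondition: the implication holds.
Answer: valid


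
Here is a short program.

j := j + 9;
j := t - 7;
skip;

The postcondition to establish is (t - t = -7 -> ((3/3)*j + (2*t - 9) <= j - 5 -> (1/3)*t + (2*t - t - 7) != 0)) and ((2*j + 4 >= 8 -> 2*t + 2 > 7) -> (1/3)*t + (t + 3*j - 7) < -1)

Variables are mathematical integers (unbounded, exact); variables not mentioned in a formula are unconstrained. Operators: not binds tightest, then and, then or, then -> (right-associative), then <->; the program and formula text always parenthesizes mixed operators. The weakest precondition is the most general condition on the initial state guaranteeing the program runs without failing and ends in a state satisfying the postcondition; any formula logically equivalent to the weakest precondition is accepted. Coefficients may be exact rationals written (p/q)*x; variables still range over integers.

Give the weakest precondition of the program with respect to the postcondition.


Working backward. After the program, the postcondition (t - t = -7 -> ((3/3)*j + (2*t - 9) <= j - 5 -> (1/3)*t + (2*t - t - 7) != 0)) and ((2*j + 4 >= 8 -> 2*t + 2 > 7) -> (1/3)*t + (t + 3*j - 7) < -1) must hold; in canonical form it is (2*j >= 4 -> 2*t > 5) -> 3*j + (4/3)*t < 6.
Before skip: (2*j >= 4 -> 2*t > 5) -> 3*j + (4/3)*t < 6
Before j := t - 7: (2*t >= 18 -> 2*t > 5) -> (13/3)*t < 27
Before j := j + 9: (2*t >= 18 -> 2*t > 5) -> (13/3)*t < 27
Answer: WP = (2*t >= 18 -> 2*t > 5) -> (13/3)*t < 27


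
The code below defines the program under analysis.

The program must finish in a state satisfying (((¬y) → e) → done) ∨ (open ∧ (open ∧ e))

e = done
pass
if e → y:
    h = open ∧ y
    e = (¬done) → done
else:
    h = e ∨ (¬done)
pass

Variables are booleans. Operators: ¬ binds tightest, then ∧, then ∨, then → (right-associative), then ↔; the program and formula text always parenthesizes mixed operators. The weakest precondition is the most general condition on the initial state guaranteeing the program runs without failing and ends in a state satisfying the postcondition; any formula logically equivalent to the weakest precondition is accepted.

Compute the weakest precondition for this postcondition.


Working backward. After the program, the postcondition (((¬y) → e) → done) ∨ (open ∧ (open ∧ e)) must hold; in canonical form it is (((¬y) → e) → done) ∨ (open ∧ e).
Before skip: (((¬y) → e) → done) ∨ (open ∧ e)
Then branch requires (((¬y) → ((¬done) → done)) → done) ∨ (open ∧ ((¬done) → done)); else branch requires (((¬y) → e) → done) ∨ (open ∧ e).
Before the if: ((e → y) → ((((¬y) → ((¬done) → done)) → done) ∨ (open ∧ ((¬done) → done)))) ∧ ((¬(e → y)) → ((((¬y) → e) → done) ∨ (open ∧ e)))
Before skip: ((e → y) → ((((¬y) → ((¬done) → done)) → done) ∨ (open ∧ ((¬done) → done)))) ∧ ((¬(e → y)) → ((((¬y) → e) → done) ∨ (open ∧ e)))
Before e := done: ((done → y) → ((((¬y) → ((¬done) → done)) → done) ∨ (open ∧ ((¬done) → done)))) ∧ ((¬(done → y)) → ((((¬y) → done) → done) ∨ (open ∧ done)))
Answer: WP = ((done → y) → ((((¬y) → ((¬done) → done)) → done) ∨ (open ∧ ((¬done) → done)))) ∧ ((¬(done → y)) → ((((¬y) → done) → done) ∨ (open ∧ done)))


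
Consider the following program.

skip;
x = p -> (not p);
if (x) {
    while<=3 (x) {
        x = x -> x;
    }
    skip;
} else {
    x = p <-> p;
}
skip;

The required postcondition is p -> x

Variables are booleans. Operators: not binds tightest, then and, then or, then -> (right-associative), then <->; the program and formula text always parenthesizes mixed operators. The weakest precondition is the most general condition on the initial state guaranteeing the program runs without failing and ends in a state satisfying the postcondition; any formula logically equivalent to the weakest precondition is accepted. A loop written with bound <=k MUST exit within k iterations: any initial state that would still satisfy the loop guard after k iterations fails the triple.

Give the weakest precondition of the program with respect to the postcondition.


Working backward. After the program, p -> x must hold.
Before skip: p -> x
Then branch requires (not x) and ((not x) -> (p -> x)); else branch requires true.
Before the if: x -> ((not x) and ((not x) -> (p -> x)))
Before x := p -> (not p): (p -> (not p)) -> ((not (p -> (not p))) and ((not (p -> (not p))) -> (p -> (p -> (not p)))))
Before skip: (p -> (not p)) -> ((not (p -> (not p))) and ((not (p -> (not p))) -> (p -> (p -> (not p)))))
Answer: WP = (p -> (not p)) -> ((not (p -> (not p))) and ((not (p -> (not p))) -> (p -> (p -> (not p)))))


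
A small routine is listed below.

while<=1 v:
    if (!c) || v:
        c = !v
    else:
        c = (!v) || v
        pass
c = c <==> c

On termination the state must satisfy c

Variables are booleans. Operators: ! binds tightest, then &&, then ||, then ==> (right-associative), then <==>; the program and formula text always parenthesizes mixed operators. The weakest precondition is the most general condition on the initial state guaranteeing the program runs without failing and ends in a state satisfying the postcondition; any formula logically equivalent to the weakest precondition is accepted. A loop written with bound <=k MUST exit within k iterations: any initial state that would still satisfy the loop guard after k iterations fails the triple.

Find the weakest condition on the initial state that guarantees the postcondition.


Working backward. After the program, c must hold.
Before c := c <==> c: true
Before the loop (bound <=1), unroll the exhaustion recursion (WP_0 = exit-now case; WP_j = one more guarded iteration, up to j = 1):
  WP_0: !v
  WP_1: v ==> ((((!c) || v) ==> (!v)) && ((!((!c) || v)) ==> (!v)))
So before the loop: v ==> ((((!c) || v) ==> (!v)) && ((!((!c) || v)) ==> (!v)))
Answer: WP = v ==> ((((!c) || v) ==> (!v)) && ((!((!c) || v)) ==> (!v)))


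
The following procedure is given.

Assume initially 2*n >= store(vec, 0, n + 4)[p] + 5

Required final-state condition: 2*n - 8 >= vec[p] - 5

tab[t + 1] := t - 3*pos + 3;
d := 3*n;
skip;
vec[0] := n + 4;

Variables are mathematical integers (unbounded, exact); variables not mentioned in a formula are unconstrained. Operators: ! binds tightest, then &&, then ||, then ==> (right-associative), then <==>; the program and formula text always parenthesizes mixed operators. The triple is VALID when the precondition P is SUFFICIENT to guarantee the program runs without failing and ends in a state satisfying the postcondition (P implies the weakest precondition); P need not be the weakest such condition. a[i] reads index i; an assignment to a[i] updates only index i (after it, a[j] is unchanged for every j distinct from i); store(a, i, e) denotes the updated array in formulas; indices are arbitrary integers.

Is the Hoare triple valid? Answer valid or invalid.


Working backward. After the program, the postcondition 2*n - 8 >= vec[p] - 5 must hold; in canonical form it is 2*n >= vec[p] + 3.
Before vec[0] := n + 4: 2*n >= store(vec, 0, n + 4)[p] + 3
Before skip: 2*n >= store(vec, 0, n + 4)[p] + 3
Before d := 3*n: 2*n >= store(vec, 0, n + 4)[p] + 3
Before tab[t + 1] := t - 3*pos + 3: 2*n >= store(vec, 0, n + 4)[p] + 3
The weakest precondition is 2*n >= store(vec, 0, n + 4)[p] + 3.
Check whether 2*n >= store(vec, 0, n + 4)[p] + 5 implies it.
Every state satisfying the precondition satisfies the weakest precondition: the implication holds.
Answer: valid
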